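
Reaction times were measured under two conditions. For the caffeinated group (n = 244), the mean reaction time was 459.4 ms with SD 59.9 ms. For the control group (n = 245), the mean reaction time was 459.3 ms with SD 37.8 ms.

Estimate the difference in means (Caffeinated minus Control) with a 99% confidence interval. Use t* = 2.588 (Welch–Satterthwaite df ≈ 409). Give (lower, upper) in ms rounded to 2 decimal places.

SE₁ = s₁/√n₁ = 59.9/√244 = 3.8347; SE₂ = 37.8/√245 = 2.4150.
Independent samples, unequal variances: SE_diff = √(SE₁² + SE₂²) = √(14.70492409 + 5.832225) = 4.5318.
t* = 2.588, so margin of error = 2.588 × 4.5318 = 11.7283.
Difference in means = 459.4 − 459.3 = 0.1000.
0.1000 ± 11.7283 → (-11.63, 11.83).

(-11.63, 11.83)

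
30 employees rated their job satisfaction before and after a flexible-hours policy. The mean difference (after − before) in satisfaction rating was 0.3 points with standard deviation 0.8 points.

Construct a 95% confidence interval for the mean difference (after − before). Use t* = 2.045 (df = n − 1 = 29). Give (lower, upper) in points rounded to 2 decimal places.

(0.00, 0.60)

Paired design: SE = s_d/√n = 0.8/√30 = 0.1461.
t* = 2.045; margin of error = 2.045 × 0.1461 = 0.2988.
0.3 ± 0.2988 → (0.00, 0.60).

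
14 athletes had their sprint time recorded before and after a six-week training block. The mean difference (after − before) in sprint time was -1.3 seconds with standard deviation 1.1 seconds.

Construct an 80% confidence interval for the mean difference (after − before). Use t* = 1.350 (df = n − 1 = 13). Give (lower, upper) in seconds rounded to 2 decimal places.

Paired design: SE = s_d/√n = 1.1/√14 = 0.2940.
t* = 1.350; margin of error = 1.350 × 0.2940 = 0.3969.
-1.3 ± 0.3969 → (-1.70, -0.90).

(-1.70, -0.90)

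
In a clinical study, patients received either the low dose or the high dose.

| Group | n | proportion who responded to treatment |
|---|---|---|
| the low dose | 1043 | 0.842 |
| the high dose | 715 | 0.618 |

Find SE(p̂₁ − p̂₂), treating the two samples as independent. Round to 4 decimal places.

0.0214

Each SE is √(p̂(1−p̂)/n): √(0.8420·0.1580/1043) = 0.01129 and √(0.6180·0.3820/715) = 0.01817.
SE(p̂₁ − p̂₂) = √(SE₁² + SE₂²) = √(0.0001274641 + 0.0003301489) = 0.02139, since the two samples are independent.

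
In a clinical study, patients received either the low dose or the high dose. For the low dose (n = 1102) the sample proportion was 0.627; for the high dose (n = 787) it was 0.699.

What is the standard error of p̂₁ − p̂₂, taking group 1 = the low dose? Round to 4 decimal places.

Each SE is √(p̂(1−p̂)/n): √(0.6270·0.3730/1102) = 0.01457 and √(0.6990·0.3010/787) = 0.01635.
SE(p̂₁ − p̂₂) = √(SE₁² + SE₂²) = √(0.0002122849 + 0.0002673225) = 0.02190, since the two samples are independent.

0.0219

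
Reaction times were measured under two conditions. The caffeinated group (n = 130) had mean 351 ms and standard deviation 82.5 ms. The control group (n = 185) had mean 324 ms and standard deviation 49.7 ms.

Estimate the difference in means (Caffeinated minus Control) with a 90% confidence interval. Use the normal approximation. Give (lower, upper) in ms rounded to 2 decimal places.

(13.67, 40.33)

Standard errors of each mean: 82.5/√130 = 7.2357 and 49.7/√185 = 3.6540.
SE(x̄₁ − x̄₂) = √(7.2357² + 3.6540²) = 8.1060 for independent samples with unequal variances.
With z* = 1.645, the margin is 1.645 × 8.1060 = 13.3344.
x̄₁ − x̄₂ = 351 − 324 = 27.0000; the interval is 27.0000 ± 13.3344 = (13.67, 40.33).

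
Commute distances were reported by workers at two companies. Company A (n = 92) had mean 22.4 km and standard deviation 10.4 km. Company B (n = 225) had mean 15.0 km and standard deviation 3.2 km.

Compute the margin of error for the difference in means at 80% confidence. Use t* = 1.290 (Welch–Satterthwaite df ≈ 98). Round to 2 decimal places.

Standard errors of each mean: 10.4/√92 = 1.0843 and 3.2/√225 = 0.2133.
SE(x̄₁ − x̄₂) = √(1.0843² + 0.2133²) = 1.1051 for independent samples with unequal variances.
With t* = 1.290, the margin is 1.290 × 1.1051 = 1.4256.

1.43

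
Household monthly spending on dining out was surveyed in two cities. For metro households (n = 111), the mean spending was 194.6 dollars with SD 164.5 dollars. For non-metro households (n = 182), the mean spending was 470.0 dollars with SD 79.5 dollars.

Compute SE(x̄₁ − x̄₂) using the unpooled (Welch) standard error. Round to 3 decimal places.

Per-group SEs: s₁/√n₁ = 164.5/√111 = 15.6136, s₂/√n₂ = 79.5/√182 = 5.8929.
Unpooled SE of the difference: √(243.78450496 + 34.72627041) = 16.6886.

16.689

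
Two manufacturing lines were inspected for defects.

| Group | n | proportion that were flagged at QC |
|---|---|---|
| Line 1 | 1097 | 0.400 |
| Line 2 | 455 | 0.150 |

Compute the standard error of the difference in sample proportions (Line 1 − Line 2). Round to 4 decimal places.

0.0223

Each SE is √(p̂(1−p̂)/n): √(0.4000·0.6000/1097) = 0.01479 and √(0.1500·0.8500/455) = 0.01674.
SE(p̂₁ − p̂₂) = √(SE₁² + SE₂²) = √(0.0002187441 + 0.0002802276) = 0.02234, since the two samples are independent.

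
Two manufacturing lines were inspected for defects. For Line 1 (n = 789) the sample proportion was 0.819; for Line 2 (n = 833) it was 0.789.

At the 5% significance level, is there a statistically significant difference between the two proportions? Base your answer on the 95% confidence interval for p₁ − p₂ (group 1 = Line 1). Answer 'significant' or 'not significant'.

not significant

Each SE is √(p̂(1−p̂)/n): √(0.8190·0.1810/789) = 0.01371 and √(0.7890·0.2110/833) = 0.01414.
SE(p̂₁ − p̂₂) = √(SE₁² + SE₂²) = √(0.0001879641 + 0.0001999396) = 0.01970, since the two samples are independent.
At 95% confidence z* = 1.960; margin = 1.960 × 0.01970 = 0.03861.
The difference is 0.8190 − 0.7890 = 0.0300, so the interval is 0.0300 ± 0.03861 = (-0.00861, 0.06861).
The interval (-0.00861, 0.06861) contains 0, so the difference is not significant.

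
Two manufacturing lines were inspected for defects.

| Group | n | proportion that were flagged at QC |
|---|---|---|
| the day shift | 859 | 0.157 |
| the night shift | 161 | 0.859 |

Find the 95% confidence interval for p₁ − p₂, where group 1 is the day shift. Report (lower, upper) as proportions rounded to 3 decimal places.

(-0.761, -0.643)

Each SE is √(p̂(1−p̂)/n): √(0.1570·0.8430/859) = 0.01241 and √(0.8590·0.1410/161) = 0.02743.
SE(p̂₁ − p̂₂) = √(SE₁² + SE₂²) = √(0.0001540081 + 0.0007524049) = 0.03011, since the two samples are independent.
At 95% confidence z* = 1.960; margin = 1.960 × 0.03011 = 0.05902.
The difference is 0.1570 − 0.8590 = -0.7020, so the interval is -0.7020 ± 0.05902 = (-0.761, -0.643).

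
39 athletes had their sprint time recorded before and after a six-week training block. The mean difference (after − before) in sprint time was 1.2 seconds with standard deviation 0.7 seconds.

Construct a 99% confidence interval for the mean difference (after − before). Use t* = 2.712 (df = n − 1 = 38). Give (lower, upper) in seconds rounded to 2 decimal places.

This is a matched-pairs design, so SE = s_d/√n = 0.7/√39 = 0.1121.
Margin = 2.712 × 0.1121 = 0.3040; the interval is 1.2 ± 0.3040 = (0.90, 1.50).

(0.90, 1.50)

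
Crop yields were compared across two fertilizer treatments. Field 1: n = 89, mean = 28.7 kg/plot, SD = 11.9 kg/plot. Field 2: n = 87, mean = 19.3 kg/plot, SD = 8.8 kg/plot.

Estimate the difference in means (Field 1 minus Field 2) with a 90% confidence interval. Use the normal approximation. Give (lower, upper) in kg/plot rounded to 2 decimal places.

(6.81, 11.99)

SE₁ = s₁/√n₁ = 11.9/√89 = 1.2614; SE₂ = 8.8/√87 = 0.9435.
Independent samples, unequal variances: SE_diff = √(SE₁² + SE₂²) = √(1.59112996 + 0.89019225) = 1.5752.
z* = 1.645, so margin of error = 1.645 × 1.5752 = 2.5912.
Difference in means = 28.7 − 19.3 = 9.4000.
9.4000 ± 2.5912 → (6.81, 11.99).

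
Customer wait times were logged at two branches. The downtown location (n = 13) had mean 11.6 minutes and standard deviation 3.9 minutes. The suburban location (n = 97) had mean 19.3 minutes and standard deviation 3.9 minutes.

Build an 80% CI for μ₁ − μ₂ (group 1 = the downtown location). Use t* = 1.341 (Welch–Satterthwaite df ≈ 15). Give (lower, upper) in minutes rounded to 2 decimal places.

(-9.24, -6.16)

SE₁ = s₁/√n₁ = 3.9/√13 = 1.0817; SE₂ = 3.9/√97 = 0.3960.
Independent samples, unequal variances: SE_diff = √(SE₁² + SE₂²) = √(1.17007489 + 0.156816) = 1.1519.
t* = 1.341, so margin of error = 1.341 × 1.1519 = 1.5447.
Difference in means = 11.6 − 19.3 = -7.7000.
-7.7000 ± 1.5447 → (-9.24, -6.16).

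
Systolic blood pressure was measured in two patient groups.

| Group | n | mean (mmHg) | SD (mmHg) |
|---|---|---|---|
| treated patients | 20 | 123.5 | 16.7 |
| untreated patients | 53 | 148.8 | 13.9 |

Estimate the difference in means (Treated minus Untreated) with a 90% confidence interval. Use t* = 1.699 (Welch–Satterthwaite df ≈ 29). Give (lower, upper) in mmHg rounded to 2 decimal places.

(-32.43, -18.17)

SE₁ = s₁/√n₁ = 16.7/√20 = 3.7342; SE₂ = 13.9/√53 = 1.9093.
Independent samples, unequal variances: SE_diff = √(SE₁² + SE₂²) = √(13.94424964 + 3.64542649) = 4.1940.
t* = 1.699, so margin of error = 1.699 × 4.1940 = 7.1256.
Difference in means = 123.5 − 148.8 = -25.3000.
-25.3000 ± 7.1256 → (-32.43, -18.17).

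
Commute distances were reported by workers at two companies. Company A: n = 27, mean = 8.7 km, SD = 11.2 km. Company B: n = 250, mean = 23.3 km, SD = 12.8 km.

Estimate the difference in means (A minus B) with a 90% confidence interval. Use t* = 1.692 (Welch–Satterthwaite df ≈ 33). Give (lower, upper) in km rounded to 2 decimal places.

Standard errors of each mean: 11.2/√27 = 2.1554 and 12.8/√250 = 0.8095.
SE(x̄₁ − x̄₂) = √(2.1554² + 0.8095²) = 2.3024 for independent samples with unequal variances.
With t* = 1.692, the margin is 1.692 × 2.3024 = 3.8957.
x̄₁ − x̄₂ = 8.7 − 23.3 = -14.6000; the interval is -14.6000 ± 3.8957 = (-18.50, -10.70).

(-18.50, -10.70)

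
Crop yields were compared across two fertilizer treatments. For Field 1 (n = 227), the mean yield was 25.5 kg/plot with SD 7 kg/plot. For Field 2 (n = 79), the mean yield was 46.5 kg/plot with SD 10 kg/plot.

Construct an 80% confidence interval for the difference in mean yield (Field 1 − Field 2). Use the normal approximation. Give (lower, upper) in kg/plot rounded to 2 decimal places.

Standard errors of each mean: 7/√227 = 0.4646 and 10/√79 = 1.1251.
SE(x̄₁ − x̄₂) = √(0.4646² + 1.1251²) = 1.2173 for independent samples with unequal variances.
With z* = 1.282, the margin is 1.282 × 1.2173 = 1.5606.
x̄₁ − x̄₂ = 25.5 − 46.5 = -21.0000; the interval is -21.0000 ± 1.5606 = (-22.56, -19.44).

(-22.56, -19.44)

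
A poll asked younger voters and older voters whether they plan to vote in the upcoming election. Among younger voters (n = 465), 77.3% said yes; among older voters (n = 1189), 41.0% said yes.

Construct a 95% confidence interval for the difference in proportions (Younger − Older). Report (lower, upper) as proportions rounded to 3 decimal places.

(0.316, 0.410)

SE₁ = √(p̂₁(1−p̂₁)/n₁) = √(0.7730·0.2270/465) = 0.01943; SE₂ = √(0.4100·0.5900/1189) = 0.01426.
Independent samples: SE of the difference = √(SE₁² + SE₂²) = √(0.0003775249 + 0.0002033476) = 0.02410.
z* for 95% confidence is 1.960, so the margin of error is 1.960 × 0.02410 = 0.04724.
Point estimate p̂₁ − p̂₂ = 0.7730 − 0.4100 = 0.3630.
0.3630 ± 0.04724 → (0.316, 0.410).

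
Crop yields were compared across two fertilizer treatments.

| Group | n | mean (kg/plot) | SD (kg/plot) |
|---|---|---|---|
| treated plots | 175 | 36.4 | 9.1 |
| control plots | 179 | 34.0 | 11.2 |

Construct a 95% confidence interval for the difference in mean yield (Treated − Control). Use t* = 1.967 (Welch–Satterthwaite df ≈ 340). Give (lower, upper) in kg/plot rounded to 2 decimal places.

Standard errors of each mean: 9.1/√175 = 0.6879 and 11.2/√179 = 0.8371.
SE(x̄₁ − x̄₂) = √(0.6879² + 0.8371²) = 1.0835 for independent samples with unequal variances.
With t* = 1.967, the margin is 1.967 × 1.0835 = 2.1312.
x̄₁ − x̄₂ = 36.4 − 34.0 = 2.4000; the interval is 2.4000 ± 2.1312 = (0.27, 4.53).

(0.27, 4.53)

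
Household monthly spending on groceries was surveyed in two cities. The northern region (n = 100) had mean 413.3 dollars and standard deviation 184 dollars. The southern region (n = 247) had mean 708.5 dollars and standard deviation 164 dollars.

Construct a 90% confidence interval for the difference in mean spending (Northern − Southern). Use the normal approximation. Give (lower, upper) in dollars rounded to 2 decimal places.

SE₁ = s₁/√n₁ = 184/√100 = 18.4000; SE₂ = 164/√247 = 10.4351.
Independent samples, unequal variances: SE_diff = √(SE₁² + SE₂²) = √(338.56 + 108.89131201) = 21.1530.
z* = 1.645, so margin of error = 1.645 × 21.1530 = 34.7967.
Difference in means = 413.3 − 708.5 = -295.2000.
-295.2000 ± 34.7967 → (-330.00, -260.40).

(-330.00, -260.40)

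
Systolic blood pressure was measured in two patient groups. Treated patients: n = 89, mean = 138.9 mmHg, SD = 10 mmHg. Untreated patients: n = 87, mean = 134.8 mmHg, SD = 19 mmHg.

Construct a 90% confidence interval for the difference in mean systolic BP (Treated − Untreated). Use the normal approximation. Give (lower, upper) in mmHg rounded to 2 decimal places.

(0.32, 7.88)

Standard errors of each mean: 10/√89 = 1.0600 and 19/√87 = 2.0370.
SE(x̄₁ − x̄₂) = √(1.0600² + 2.0370²) = 2.2963 for independent samples with unequal variances.
With z* = 1.645, the margin is 1.645 × 2.2963 = 3.7774.
x̄₁ − x̄₂ = 138.9 − 134.8 = 4.1000; the interval is 4.1000 ± 3.7774 = (0.32, 7.88).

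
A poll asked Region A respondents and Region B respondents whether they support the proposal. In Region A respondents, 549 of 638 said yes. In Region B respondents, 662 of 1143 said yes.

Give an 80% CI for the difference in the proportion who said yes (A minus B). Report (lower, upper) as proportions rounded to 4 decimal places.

p̂₁ = 549/638 = 0.8605 and p̂₂ = 662/1143 = 0.5792.
SE₁ = √(p̂₁(1−p̂₁)/n₁) = √(0.8605·0.1395/638) = 0.01372; SE₂ = √(0.5792·0.4208/1143) = 0.01460.
Independent samples: SE of the difference = √(SE₁² + SE₂²) = √(0.0001882384 + 0.00021316) = 0.02003.
z* for 80% confidence is 1.282, so the margin of error is 1.282 × 0.02003 = 0.02568.
Point estimate p̂₁ − p̂₂ = 0.8605 − 0.5792 = 0.2813.
0.2813 ± 0.02568 → (0.2556, 0.3070).

(0.2556, 0.3070)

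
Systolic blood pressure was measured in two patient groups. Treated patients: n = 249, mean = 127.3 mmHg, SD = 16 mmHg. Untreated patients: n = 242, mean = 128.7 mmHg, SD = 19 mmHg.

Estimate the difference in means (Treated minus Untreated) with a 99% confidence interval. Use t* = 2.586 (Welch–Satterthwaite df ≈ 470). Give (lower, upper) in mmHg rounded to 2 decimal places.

SE₁ = s₁/√n₁ = 16/√249 = 1.0140; SE₂ = 19/√242 = 1.2214.
Independent samples, unequal variances: SE_diff = √(SE₁² + SE₂²) = √(1.028196 + 1.49181796) = 1.5875.
t* = 2.586, so margin of error = 2.586 × 1.5875 = 4.1053.
Difference in means = 127.3 − 128.7 = -1.4000.
-1.4000 ± 4.1053 → (-5.51, 2.71).

(-5.51, 2.71)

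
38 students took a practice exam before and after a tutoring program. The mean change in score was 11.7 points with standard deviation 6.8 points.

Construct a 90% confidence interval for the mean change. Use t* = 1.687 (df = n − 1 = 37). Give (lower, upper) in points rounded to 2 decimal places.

This is a matched-pairs design, so SE = s_d/√n = 6.8/√38 = 1.1031.
Margin = 1.687 × 1.1031 = 1.8609; the interval is 11.7 ± 1.8609 = (9.84, 13.56).

(9.84, 13.56)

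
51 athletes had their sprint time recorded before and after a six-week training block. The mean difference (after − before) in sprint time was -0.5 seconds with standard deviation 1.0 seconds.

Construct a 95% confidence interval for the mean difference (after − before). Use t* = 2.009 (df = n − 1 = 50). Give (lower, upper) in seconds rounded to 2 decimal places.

Paired design: SE = s_d/√n = 1.0/√51 = 0.1400.
t* = 2.009; margin of error = 2.009 × 0.1400 = 0.2813.
-0.5 ± 0.2813 → (-0.78, -0.22).

(-0.78, -0.22)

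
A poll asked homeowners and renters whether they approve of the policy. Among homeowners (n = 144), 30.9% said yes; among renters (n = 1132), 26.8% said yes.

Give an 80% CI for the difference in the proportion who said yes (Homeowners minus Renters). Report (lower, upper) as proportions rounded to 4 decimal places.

The two standard errors are √(0.3090×0.6910/144) = 0.03851 and √(0.2680×0.7320/1132) = 0.01316.
Because the samples are independent, SE_diff = √(0.03851² + 0.01316²) = 0.04070.
Using z* = 1.282 for 80%, ME = 1.282 × 0.04070 = 0.05218.
p̂₁ − p̂₂ = 0.0410; interval 0.0410 ± 0.05218 gives (-0.0112, 0.0932).

(-0.0112, 0.0932)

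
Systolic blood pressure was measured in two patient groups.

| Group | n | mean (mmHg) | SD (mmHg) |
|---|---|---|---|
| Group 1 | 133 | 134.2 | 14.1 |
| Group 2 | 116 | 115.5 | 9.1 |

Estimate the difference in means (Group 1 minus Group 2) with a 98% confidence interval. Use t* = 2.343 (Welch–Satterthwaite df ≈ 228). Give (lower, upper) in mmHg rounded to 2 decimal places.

Per-group SEs: s₁/√n₁ = 14.1/√133 = 1.2226, s₂/√n₂ = 9.1/√116 = 0.8449.
Unpooled SE of the difference: √(1.49475076 + 0.71385601) = 1.4861.
Margin of error = t* · SE = 2.343 × 1.4861 = 3.4819.
x̄₁ − x̄₂ = 134.2 − 115.5 = 18.7000.
CI: 18.7000 ± 3.4819 = (15.22, 22.18).

(15.22, 22.18)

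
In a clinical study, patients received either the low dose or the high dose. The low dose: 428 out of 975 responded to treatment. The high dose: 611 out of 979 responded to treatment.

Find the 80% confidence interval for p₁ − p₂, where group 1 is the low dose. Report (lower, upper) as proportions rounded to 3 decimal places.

(-0.214, -0.157)

p̂₁ = 428/975 = 0.4390 and p̂₂ = 611/979 = 0.6241.
SE₁ = √(p̂₁(1−p̂₁)/n₁) = √(0.4390·0.5610/975) = 0.01589; SE₂ = √(0.6241·0.3759/979) = 0.01548.
Independent samples: SE of the difference = √(SE₁² + SE₂²) = √(0.0002524921 + 0.0002396304) = 0.02218.
z* for 80% confidence is 1.282, so the margin of error is 1.282 × 0.02218 = 0.02843.
Point estimate p̂₁ − p̂₂ = 0.4390 − 0.6241 = -0.1851.
-0.1851 ± 0.02843 → (-0.214, -0.157).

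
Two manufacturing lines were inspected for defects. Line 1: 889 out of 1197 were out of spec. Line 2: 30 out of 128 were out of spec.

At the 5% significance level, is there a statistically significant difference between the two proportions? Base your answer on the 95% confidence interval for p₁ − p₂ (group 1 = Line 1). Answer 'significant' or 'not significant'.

Sample proportions: 889/1197 = 0.7427, 30/128 = 0.2344.
Each SE is √(p̂(1−p̂)/n): √(0.7427·0.2573/1197) = 0.01264 and √(0.2344·0.7656/128) = 0.03744.
SE(p̂₁ − p̂₂) = √(SE₁² + SE₂²) = √(0.0001597696 + 0.0014017536) = 0.03952, since the two samples are independent.
At 95% confidence z* = 1.960; margin = 1.960 × 0.03952 = 0.07746.
The difference is 0.7427 − 0.2344 = 0.5083, so the interval is 0.5083 ± 0.07746 = (0.43084, 0.58576).
The interval (0.43084, 0.58576) does not contain 0, so the difference is significant.

significant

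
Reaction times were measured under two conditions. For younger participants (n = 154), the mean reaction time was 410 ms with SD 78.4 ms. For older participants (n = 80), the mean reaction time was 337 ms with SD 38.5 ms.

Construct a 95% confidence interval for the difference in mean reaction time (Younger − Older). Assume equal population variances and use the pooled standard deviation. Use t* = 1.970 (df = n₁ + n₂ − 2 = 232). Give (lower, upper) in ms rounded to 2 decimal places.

s_p = √[((n₁−1)s₁² + (n₂−1)s₂²)/(n₁+n₂−2)] = √[(153·78.4² + 79·38.5²)/232] = 67.5151.
SE = 67.5151·√(1/154 + 1/80) = 9.3047.
With t* = 1.970, margin = 1.970 × 9.3047 = 18.3303.
x̄₁ − x̄₂ = 410 − 337 = 73.0000; interval 73.0000 ± 18.3303 = (54.67, 91.33).

(54.67, 91.33)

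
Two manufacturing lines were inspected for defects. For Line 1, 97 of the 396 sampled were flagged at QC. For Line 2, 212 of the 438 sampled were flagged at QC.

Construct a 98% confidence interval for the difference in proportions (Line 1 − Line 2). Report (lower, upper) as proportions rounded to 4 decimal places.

(-0.3140, -0.1642)

Sample proportions: 97/396 = 0.2449, 212/438 = 0.4840.
Each SE is √(p̂(1−p̂)/n): √(0.2449·0.7551/396) = 0.02161 and √(0.4840·0.5160/438) = 0.02388.
SE(p̂₁ − p̂₂) = √(SE₁² + SE₂²) = √(0.0004669921 + 0.0005702544) = 0.03221, since the two samples are independent.
At 98% confidence z* = 2.326; margin = 2.326 × 0.03221 = 0.07492.
The difference is 0.2449 − 0.4840 = -0.2391, so the interval is -0.2391 ± 0.07492 = (-0.3140, -0.1642).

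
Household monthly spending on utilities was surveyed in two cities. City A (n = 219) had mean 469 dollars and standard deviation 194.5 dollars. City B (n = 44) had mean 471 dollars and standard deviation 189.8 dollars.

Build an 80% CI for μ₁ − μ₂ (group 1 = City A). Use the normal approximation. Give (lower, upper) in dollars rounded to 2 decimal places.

(-42.37, 38.37)

Standard errors of each mean: 194.5/√219 = 13.1431 and 189.8/√44 = 28.6134.
SE(x̄₁ − x̄₂) = √(13.1431² + 28.6134²) = 31.4876 for independent samples with unequal variances.
With z* = 1.282, the margin is 1.282 × 31.4876 = 40.3671.
x̄₁ − x̄₂ = 469 − 471 = -2.0000; the interval is -2.0000 ± 40.3671 = (-42.37, 38.37).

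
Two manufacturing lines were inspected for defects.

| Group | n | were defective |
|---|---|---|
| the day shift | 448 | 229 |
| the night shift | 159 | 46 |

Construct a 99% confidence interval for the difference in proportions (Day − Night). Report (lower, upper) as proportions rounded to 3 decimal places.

First, p̂₁ = 229/448 = 0.5112; p̂₂ = 46/159 = 0.2893.
The two standard errors are √(0.5112×0.4888/448) = 0.02362 and √(0.2893×0.7107/159) = 0.03596.
Because the samples are independent, SE_diff = √(0.02362² + 0.03596²) = 0.04302.
Using z* = 2.576 for 99%, ME = 2.576 × 0.04302 = 0.11082.
p̂₁ − p̂₂ = 0.2219; interval 0.2219 ± 0.11082 gives (0.111, 0.333).

(0.111, 0.333)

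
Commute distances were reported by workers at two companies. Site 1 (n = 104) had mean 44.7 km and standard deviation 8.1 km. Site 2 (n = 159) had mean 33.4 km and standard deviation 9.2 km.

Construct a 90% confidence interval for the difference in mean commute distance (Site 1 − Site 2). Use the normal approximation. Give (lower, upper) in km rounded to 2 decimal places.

Standard errors of each mean: 8.1/√104 = 0.7943 and 9.2/√159 = 0.7296.
SE(x̄₁ − x̄₂) = √(0.7943² + 0.7296²) = 1.0785 for independent samples with unequal variances.
With z* = 1.645, the margin is 1.645 × 1.0785 = 1.7741.
x̄₁ − x̄₂ = 44.7 − 33.4 = 11.3000; the interval is 11.3000 ± 1.7741 = (9.53, 13.07).

(9.53, 13.07)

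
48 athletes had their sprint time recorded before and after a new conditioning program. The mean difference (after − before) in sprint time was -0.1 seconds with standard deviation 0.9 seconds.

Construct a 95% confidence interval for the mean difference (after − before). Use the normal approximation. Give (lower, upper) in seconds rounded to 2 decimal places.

Paired design: SE = s_d/√n = 0.9/√48 = 0.1299.
z* = 1.960; margin of error = 1.960 × 0.1299 = 0.2546.
-0.1 ± 0.2546 → (-0.35, 0.15).

(-0.35, 0.15)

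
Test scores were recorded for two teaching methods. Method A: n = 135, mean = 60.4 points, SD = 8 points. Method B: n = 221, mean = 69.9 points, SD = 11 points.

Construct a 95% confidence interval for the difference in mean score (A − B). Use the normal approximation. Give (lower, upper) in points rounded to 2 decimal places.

(-11.48, -7.52)

Standard errors of each mean: 8/√135 = 0.6885 and 11/√221 = 0.7399.
SE(x̄₁ − x̄₂) = √(0.6885² + 0.7399²) = 1.0107 for independent samples with unequal variances.
With z* = 1.960, the margin is 1.960 × 1.0107 = 1.9810.
x̄₁ − x̄₂ = 60.4 − 69.9 = -9.5000; the interval is -9.5000 ± 1.9810 = (-11.48, -7.52).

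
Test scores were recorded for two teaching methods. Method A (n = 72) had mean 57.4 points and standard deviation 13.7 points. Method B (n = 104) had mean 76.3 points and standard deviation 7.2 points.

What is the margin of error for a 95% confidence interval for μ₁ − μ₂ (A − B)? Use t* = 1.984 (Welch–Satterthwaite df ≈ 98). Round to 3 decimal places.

SE₁ = s₁/√n₁ = 13.7/√72 = 1.6146; SE₂ = 7.2/√104 = 0.7060.
Independent samples, unequal variances: SE_diff = √(SE₁² + SE₂²) = √(2.60693316 + 0.498436) = 1.7622.
t* = 1.984, so margin of error = 1.984 × 1.7622 = 3.4962.

3.496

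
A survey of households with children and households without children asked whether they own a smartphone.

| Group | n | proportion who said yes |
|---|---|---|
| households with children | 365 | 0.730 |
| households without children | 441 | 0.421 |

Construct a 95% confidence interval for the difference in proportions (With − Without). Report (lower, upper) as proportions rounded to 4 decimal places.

The two standard errors are √(0.7300×0.2700/365) = 0.02324 and √(0.4210×0.5790/441) = 0.02351.
Because the samples are independent, SE_diff = √(0.02324² + 0.02351²) = 0.03306.
Using z* = 1.960 for 95%, ME = 1.960 × 0.03306 = 0.06480.
p̂₁ − p̂₂ = 0.3090; interval 0.3090 ± 0.06480 gives (0.2442, 0.3738).

(0.2442, 0.3738)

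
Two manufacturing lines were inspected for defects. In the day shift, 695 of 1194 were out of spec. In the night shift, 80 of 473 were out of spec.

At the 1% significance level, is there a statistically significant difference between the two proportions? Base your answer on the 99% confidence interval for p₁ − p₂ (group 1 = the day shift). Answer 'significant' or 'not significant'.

significant

p̂₁ = 695/1194 = 0.5821 and p̂₂ = 80/473 = 0.1691.
SE₁ = √(p̂₁(1−p̂₁)/n₁) = √(0.5821·0.4179/1194) = 0.01427; SE₂ = √(0.1691·0.8309/473) = 0.01724.
Independent samples: SE of the difference = √(SE₁² + SE₂²) = √(0.0002036329 + 0.0002972176) = 0.02238.
z* for 99% confidence is 2.576, so the margin of error is 2.576 × 0.02238 = 0.05765.
Point estimate p̂₁ − p̂₂ = 0.5821 − 0.1691 = 0.4130.
0.4130 ± 0.05765 → (0.35535, 0.47065).
The interval (0.35535, 0.47065) does not contain 0, so the difference is significant.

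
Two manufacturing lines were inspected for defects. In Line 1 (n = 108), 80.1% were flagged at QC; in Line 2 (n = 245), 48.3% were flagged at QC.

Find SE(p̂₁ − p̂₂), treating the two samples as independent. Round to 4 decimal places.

0.0500

The two standard errors are √(0.8010×0.1990/108) = 0.03842 and √(0.4830×0.5170/245) = 0.03193.
Because the samples are independent, SE_diff = √(0.03842² + 0.03193²) = 0.04996.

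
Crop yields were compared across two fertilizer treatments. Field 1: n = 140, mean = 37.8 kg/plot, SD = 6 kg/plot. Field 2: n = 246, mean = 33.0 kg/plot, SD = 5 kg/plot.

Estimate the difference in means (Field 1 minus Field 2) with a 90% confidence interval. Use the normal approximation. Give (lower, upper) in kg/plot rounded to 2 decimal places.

SE₁ = s₁/√n₁ = 6/√140 = 0.5071; SE₂ = 5/√246 = 0.3188.
Independent samples, unequal variances: SE_diff = √(SE₁² + SE₂²) = √(0.25715041 + 0.10163344) = 0.5990.
z* = 1.645, so margin of error = 1.645 × 0.5990 = 0.9854.
Difference in means = 37.8 − 33.0 = 4.8000.
4.8000 ± 0.9854 → (3.81, 5.79).

(3.81, 5.79)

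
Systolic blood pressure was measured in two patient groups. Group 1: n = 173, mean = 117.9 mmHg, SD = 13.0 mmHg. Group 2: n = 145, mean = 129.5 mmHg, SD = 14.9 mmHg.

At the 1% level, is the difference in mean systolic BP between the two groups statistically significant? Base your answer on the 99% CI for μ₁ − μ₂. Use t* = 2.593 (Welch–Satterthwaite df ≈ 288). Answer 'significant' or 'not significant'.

Per-group SEs: s₁/√n₁ = 13.0/√173 = 0.9884, s₂/√n₂ = 14.9/√145 = 1.2374.
Unpooled SE of the difference: √(0.97693456 + 1.53115876) = 1.5837.
Margin of error = t* · SE = 2.593 × 1.5837 = 4.1065.
x̄₁ − x̄₂ = 117.9 − 129.5 = -11.6000.
CI: -11.6000 ± 4.1065 = (-15.7065, -7.4935).
The interval (-15.7065, -7.4935) does not contain 0, so the difference is significant.

significant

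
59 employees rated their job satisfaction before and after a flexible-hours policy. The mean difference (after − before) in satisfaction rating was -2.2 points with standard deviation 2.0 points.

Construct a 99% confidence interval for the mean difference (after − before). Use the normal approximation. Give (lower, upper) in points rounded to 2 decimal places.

(-2.87, -1.53)

Paired design: SE = s_d/√n = 2.0/√59 = 0.2604.
z* = 2.576; margin of error = 2.576 × 0.2604 = 0.6708.
-2.2 ± 0.6708 → (-2.87, -1.53).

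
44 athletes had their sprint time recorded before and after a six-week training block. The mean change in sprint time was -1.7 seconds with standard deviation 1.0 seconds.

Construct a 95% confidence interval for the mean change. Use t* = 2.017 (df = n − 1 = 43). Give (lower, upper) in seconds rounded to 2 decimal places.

This is a matched-pairs design, so SE = s_d/√n = 1.0/√44 = 0.1508.
Margin = 2.017 × 0.1508 = 0.3042; the interval is -1.7 ± 0.3042 = (-2.00, -1.40).

(-2.00, -1.40)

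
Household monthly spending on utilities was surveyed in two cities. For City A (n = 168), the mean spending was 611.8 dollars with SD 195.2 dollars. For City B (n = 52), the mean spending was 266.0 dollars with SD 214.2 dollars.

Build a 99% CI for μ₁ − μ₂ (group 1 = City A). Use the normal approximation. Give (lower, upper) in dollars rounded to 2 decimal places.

Per-group SEs: s₁/√n₁ = 195.2/√168 = 15.0600, s₂/√n₂ = 214.2/√52 = 29.7042.
Unpooled SE of the difference: √(226.8036 + 882.33949764) = 33.3038.
Margin of error = z* · SE = 2.576 × 33.3038 = 85.7906.
x̄₁ − x̄₂ = 611.8 − 266.0 = 345.8000.
CI: 345.8000 ± 85.7906 = (260.01, 431.59).

(260.01, 431.59)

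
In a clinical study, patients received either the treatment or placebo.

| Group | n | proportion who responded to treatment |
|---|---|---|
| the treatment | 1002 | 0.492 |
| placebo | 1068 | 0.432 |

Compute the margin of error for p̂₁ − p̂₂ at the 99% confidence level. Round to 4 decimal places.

0.0564

Each SE is √(p̂(1−p̂)/n): √(0.4920·0.5080/1002) = 0.01579 and √(0.4320·0.5680/1068) = 0.01516.
SE(p̂₁ − p̂₂) = √(SE₁² + SE₂²) = √(0.0002493241 + 0.0002298256) = 0.02189, since the two samples are independent.
At 99% confidence z* = 2.576; margin = 2.576 × 0.02189 = 0.05639.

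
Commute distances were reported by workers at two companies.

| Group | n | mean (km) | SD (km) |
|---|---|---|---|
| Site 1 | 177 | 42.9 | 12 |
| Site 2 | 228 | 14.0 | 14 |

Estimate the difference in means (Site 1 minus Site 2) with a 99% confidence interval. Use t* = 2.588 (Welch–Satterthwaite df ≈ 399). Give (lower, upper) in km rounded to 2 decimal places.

(25.55, 32.25)

SE₁ = s₁/√n₁ = 12/√177 = 0.9020; SE₂ = 14/√228 = 0.9272.
Independent samples, unequal variances: SE_diff = √(SE₁² + SE₂²) = √(0.813604 + 0.85969984) = 1.2936.
t* = 2.588, so margin of error = 2.588 × 1.2936 = 3.3478.
Difference in means = 42.9 − 14.0 = 28.9000.
28.9000 ± 3.3478 → (25.55, 32.25).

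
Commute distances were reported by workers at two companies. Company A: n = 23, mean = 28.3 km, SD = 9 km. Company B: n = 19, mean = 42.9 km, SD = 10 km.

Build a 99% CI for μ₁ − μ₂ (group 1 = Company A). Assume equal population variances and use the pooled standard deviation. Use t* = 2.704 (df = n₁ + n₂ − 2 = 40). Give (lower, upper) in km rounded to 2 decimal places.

(-22.53, -6.67)

Pooled variance s_p² = [22·9² + 18·10²] / (23+19−2) = 89.5500, so s_p = 9.4631.
SE_diff = s_p·√(1/n₁ + 1/n₂) = 9.4631·√(1/23 + 1/19) = 2.9337.
t* = 2.704; margin = 2.704 × 2.9337 = 7.9327.
Difference = 28.3 − 42.9 = -14.6000.
-14.6000 ± 7.9327 → (-22.53, -6.67).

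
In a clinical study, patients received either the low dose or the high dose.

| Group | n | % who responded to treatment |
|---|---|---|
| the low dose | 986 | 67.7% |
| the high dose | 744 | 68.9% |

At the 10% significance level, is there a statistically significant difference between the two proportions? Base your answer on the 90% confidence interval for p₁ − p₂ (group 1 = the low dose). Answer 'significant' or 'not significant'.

SE₁ = √(p̂₁(1−p̂₁)/n₁) = √(0.6770·0.3230/986) = 0.01489; SE₂ = √(0.6890·0.3110/744) = 0.01697.
Independent samples: SE of the difference = √(SE₁² + SE₂²) = √(0.0002217121 + 0.0002879809) = 0.02258.
z* for 90% confidence is 1.645, so the margin of error is 1.645 × 0.02258 = 0.03714.
Point estimate p̂₁ − p̂₂ = 0.6770 − 0.6890 = -0.0120.
-0.0120 ± 0.03714 → (-0.04914, 0.02514).
The interval (-0.04914, 0.02514) contains 0, so the difference is not significant.

not significant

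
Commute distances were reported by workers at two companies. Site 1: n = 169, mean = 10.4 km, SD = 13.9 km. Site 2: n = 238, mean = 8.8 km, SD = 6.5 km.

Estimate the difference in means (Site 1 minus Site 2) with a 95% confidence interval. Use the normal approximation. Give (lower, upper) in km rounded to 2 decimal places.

Per-group SEs: s₁/√n₁ = 13.9/√169 = 1.0692, s₂/√n₂ = 6.5/√238 = 0.4213.
Unpooled SE of the difference: √(1.14318864 + 0.17749369) = 1.1492.
Margin of error = z* · SE = 1.960 × 1.1492 = 2.2524.
x̄₁ − x̄₂ = 10.4 − 8.8 = 1.6000.
CI: 1.6000 ± 2.2524 = (-0.65, 3.85).

(-0.65, 3.85)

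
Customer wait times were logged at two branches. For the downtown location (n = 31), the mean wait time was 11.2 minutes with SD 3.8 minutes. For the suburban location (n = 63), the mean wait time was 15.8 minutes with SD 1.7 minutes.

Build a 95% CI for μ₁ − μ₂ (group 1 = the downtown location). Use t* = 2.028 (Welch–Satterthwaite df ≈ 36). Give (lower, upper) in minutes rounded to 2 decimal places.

(-6.05, -3.15)

Standard errors of each mean: 3.8/√31 = 0.6825 and 1.7/√63 = 0.2142.
SE(x̄₁ − x̄₂) = √(0.6825² + 0.2142²) = 0.7153 for independent samples with unequal variances.
With t* = 2.028, the margin is 2.028 × 0.7153 = 1.4506.
x̄₁ − x̄₂ = 11.2 − 15.8 = -4.6000; the interval is -4.6000 ± 1.4506 = (-6.05, -3.15).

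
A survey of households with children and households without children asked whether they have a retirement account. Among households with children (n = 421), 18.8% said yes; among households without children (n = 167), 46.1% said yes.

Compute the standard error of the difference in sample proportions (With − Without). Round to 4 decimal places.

The two standard errors are √(0.1880×0.8120/421) = 0.01904 and √(0.4610×0.5390/167) = 0.03857.
Because the samples are independent, SE_diff = √(0.01904² + 0.03857²) = 0.04301.

0.0430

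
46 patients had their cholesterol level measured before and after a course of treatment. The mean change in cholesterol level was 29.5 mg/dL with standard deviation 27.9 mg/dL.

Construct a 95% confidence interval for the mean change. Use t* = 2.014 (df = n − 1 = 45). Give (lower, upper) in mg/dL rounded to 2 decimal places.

(21.22, 37.78)

Paired design: SE = s_d/√n = 27.9/√46 = 4.1136.
t* = 2.014; margin of error = 2.014 × 4.1136 = 8.2848.
29.5 ± 8.2848 → (21.22, 37.78).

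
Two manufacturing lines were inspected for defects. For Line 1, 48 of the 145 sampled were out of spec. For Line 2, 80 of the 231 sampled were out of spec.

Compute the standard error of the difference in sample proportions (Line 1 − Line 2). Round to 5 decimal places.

0.05007

First, p̂₁ = 48/145 = 0.3310; p̂₂ = 80/231 = 0.3463.
The two standard errors are √(0.3310×0.6690/145) = 0.03908 and √(0.3463×0.6537/231) = 0.03130.
Because the samples are independent, SE_diff = √(0.03908² + 0.03130²) = 0.05007.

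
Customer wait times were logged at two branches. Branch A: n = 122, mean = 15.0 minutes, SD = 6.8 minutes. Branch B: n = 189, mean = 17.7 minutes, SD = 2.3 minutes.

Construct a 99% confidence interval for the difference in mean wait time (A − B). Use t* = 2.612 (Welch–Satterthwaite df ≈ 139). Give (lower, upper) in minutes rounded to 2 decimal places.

Standard errors of each mean: 6.8/√122 = 0.6156 and 2.3/√189 = 0.1673.
SE(x̄₁ − x̄₂) = √(0.6156² + 0.1673²) = 0.6379 for independent samples with unequal variances.
With t* = 2.612, the margin is 2.612 × 0.6379 = 1.6662.
x̄₁ − x̄₂ = 15.0 − 17.7 = -2.7000; the interval is -2.7000 ± 1.6662 = (-4.37, -1.03).

(-4.37, -1.03)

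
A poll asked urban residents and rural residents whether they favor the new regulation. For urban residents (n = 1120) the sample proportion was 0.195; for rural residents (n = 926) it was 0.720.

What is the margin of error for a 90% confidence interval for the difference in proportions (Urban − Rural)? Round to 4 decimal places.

The two standard errors are √(0.1950×0.8050/1120) = 0.01184 and √(0.7200×0.2800/926) = 0.01476.
Because the samples are independent, SE_diff = √(0.01184² + 0.01476²) = 0.01892.
Using z* = 1.645 for 90%, ME = 1.645 × 0.01892 = 0.03112.

0.0311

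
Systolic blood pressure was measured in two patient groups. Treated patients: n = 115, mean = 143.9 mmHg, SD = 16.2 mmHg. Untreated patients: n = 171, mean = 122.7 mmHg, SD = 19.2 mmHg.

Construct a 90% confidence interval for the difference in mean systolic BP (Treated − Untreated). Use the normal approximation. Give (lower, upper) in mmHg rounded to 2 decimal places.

Per-group SEs: s₁/√n₁ = 16.2/√115 = 1.5107, s₂/√n₂ = 19.2/√171 = 1.4683.
Unpooled SE of the difference: √(2.28221449 + 2.15590489) = 2.1067.
Margin of error = z* · SE = 1.645 × 2.1067 = 3.4655.
x̄₁ − x̄₂ = 143.9 − 122.7 = 21.2000.
CI: 21.2000 ± 3.4655 = (17.73, 24.67).

(17.73, 24.67)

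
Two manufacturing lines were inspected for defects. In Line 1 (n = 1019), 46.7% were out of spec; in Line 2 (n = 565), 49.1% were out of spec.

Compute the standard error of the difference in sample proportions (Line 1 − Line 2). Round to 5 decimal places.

The two standard errors are √(0.4670×0.5330/1019) = 0.01563 and √(0.4910×0.5090/565) = 0.02103.
Because the samples are independent, SE_diff = √(0.01563² + 0.02103²) = 0.02620.

0.02620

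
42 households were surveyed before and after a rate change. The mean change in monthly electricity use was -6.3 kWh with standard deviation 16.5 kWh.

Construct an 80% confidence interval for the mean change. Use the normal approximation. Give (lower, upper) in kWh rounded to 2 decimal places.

(-9.56, -3.04)

Paired design: SE = s_d/√n = 16.5/√42 = 2.5460.
z* = 1.282; margin of error = 1.282 × 2.5460 = 3.2640.
-6.3 ± 3.2640 → (-9.56, -3.04).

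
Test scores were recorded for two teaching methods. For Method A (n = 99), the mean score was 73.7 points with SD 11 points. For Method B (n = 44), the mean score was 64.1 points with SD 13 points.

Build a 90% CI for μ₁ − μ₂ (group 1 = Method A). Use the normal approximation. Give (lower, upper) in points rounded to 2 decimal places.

Standard errors of each mean: 11/√99 = 1.1055 and 13/√44 = 1.9598.
SE(x̄₁ − x̄₂) = √(1.1055² + 1.9598²) = 2.2501 for independent samples with unequal variances.
With z* = 1.645, the margin is 1.645 × 2.2501 = 3.7014.
x̄₁ − x̄₂ = 73.7 − 64.1 = 9.6000; the interval is 9.6000 ± 3.7014 = (5.90, 13.30).

(5.90, 13.30)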